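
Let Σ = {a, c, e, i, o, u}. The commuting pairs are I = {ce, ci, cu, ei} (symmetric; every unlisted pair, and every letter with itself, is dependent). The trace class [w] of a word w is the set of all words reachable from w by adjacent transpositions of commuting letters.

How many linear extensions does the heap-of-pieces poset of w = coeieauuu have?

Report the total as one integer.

drop 0:c onto floor
drop 1:o onto {0:c}
drop 2:e onto {1:o}
drop 3:i onto {1:o}
drop 4:e onto {2:e}
drop 5:a onto {3:i, 4:e}
drop 6:u onto {5:a}
drop 7:u onto {6:u}
drop 8:u onto {7:u}
ground layer = {0:c}
drop-orders for the pieces not yet dropped (sum over which currently-grounded one goes next):
  1 to go: {8} 1
  2 to go: {7,8} 1
  3 to go: {6,7,8} 1
  4 to go: {5,6,7,8} 1
  5 to go: {3,5,6,7,8} 1  {4,5,6,7,8} 1
  6 to go: {2,4,5,6,7,8} 1  {3,4,5,6,7,8} 2
  7 to go: {2,3,4,5,6,7,8} 3
  if 0:c drops first: 3 orders

3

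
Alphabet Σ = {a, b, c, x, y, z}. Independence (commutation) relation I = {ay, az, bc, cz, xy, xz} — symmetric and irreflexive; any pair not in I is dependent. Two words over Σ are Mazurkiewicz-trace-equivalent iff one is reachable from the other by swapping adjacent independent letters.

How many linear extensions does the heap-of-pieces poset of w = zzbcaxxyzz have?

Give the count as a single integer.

piece 0:z — minimal
piece 1:z rests on {0:z}
piece 2:b rests on {1:z}
piece 3:c — minimal
piece 4:a rests on {2:b, 3:c}
piece 5:x rests on {4:a}
piece 6:x rests on {5:x}
piece 7:y rests on {2:b, 3:c}
piece 8:z rests on {7:y}
piece 9:z rests on {8:z}
minimal pieces: {0:z, 3:c}
ways to finish when only these pieces remain (= sum over removing one remaining piece with nothing left below it):
  1 left: {6}→1  {9}→1
  2 left: {5,6}→1  {6,9}→2  {8,9}→1
  3 left: {4,5,6}→1  {5,6,9}→3  {6,8,9}→3  {7,8,9}→1
  4 left: {4,5,6,9}→4  {5,6,8,9}→6  {6,7,8,9}→4
  5 left: {4,5,6,8,9}→10  {5,6,7,8,9}→10
  6 left: {4,5,6,7,8,9}→20
  7 left: {2,4,5,6,7,8,9}→20  {3,4,5,6,7,8,9}→20
  8 left: {1,2,4,5,6,7,8,9}→20  {2,3,4,5,6,7,8,9}→40
  placing 0:z first → 60 extensions
  placing 3:c first → 20 extensions
total linear extensions = 80

80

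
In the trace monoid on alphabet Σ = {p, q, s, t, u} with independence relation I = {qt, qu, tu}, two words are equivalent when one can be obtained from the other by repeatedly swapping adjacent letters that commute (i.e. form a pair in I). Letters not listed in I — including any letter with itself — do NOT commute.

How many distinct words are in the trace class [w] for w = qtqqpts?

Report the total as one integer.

4

drop 0:q onto floor
drop 1:t onto floor
drop 2:q onto {0:q}
drop 3:q onto {2:q}
drop 4:p onto {1:t, 3:q}
drop 5:t onto {4:p}
drop 6:s onto {5:t}
ground layer = {0:q, 1:t}
drop-orders for the pieces not yet dropped (sum over which currently-grounded one goes next):
  1 to go: {6} 1
  2 to go: {5,6} 1
  3 to go: {4,5,6} 1
  4 to go: {1,4,5,6} 1  {3,4,5,6} 1
  5 to go: {1,3,4,5,6} 2  {2,3,4,5,6} 1
  if 0:q drops first: 3 orders
  if 1:t drops first: 1 orders
heap linearizations: 4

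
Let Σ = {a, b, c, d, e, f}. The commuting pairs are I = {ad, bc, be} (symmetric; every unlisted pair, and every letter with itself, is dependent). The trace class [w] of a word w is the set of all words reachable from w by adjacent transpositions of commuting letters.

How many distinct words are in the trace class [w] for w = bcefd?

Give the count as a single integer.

3

drop 0:b onto floor
drop 1:c onto floor
drop 2:e onto {1:c}
drop 3:f onto {0:b, 2:e}
drop 4:d onto {3:f}
ground layer = {0:b, 1:c}
drop-orders for the pieces not yet dropped (sum over which currently-grounded one goes next):
  1 to go: {4} 1
  2 to go: {3,4} 1
  3 to go: {0,3,4} 1  {2,3,4} 1
  if 0:b drops first: 1 orders
  if 1:c drops first: 2 orders
heap linearizations: 3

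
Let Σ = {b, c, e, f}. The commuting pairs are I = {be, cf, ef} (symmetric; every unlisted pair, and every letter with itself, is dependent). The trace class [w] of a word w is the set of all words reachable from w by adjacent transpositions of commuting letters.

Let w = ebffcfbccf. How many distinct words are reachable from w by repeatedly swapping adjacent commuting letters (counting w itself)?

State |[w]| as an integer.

0(e) covers ∅
1(b) covers ∅
2(f) covers 1:b
3(f) covers 2:f
4(c) covers 0:e, 1:b
5(f) covers 3:f
6(b) covers 4:c, 5:f
7(c) covers 6:b
8(c) covers 7:c
9(f) covers 6:b
floor of heap: 0:e, 1:b
completions by unplaced set U, small U first (add the entries for U minus each lowest piece of U):
  |U|=1: {8}:1  {9}:1
  |U|=2: {7,8}:1  {8,9}:2
  |U|=3: {7,8,9}:3
  |U|=4: {6,7,8,9}:3
  |U|=5: {4,6,7,8,9}:3  {5,6,7,8,9}:3
  |U|=6: {0,4,6,7,8,9}:3  {3,5,6,7,8,9}:3  {4,5,6,7,8,9}:6
  |U|=7: {0,4,5,6,7,8,9}:9  {2,3,5,6,7,8,9}:3  {3,4,5,6,7,8,9}:9
  |U|=8: {0,3,4,5,6,7,8,9}:18  {2,3,4,5,6,7,8,9}:12
  start at 0(e): 12
  start at 1(b): 30
sum over floor = 42

42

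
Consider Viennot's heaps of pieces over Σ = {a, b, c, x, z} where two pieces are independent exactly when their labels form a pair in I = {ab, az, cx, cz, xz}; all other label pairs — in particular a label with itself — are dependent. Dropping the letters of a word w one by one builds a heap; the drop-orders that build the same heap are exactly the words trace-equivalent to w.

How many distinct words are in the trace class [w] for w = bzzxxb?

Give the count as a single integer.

6

drop 0:b onto floor
drop 1:z onto {0:b}
drop 2:z onto {1:z}
drop 3:x onto {0:b}
drop 4:x onto {3:x}
drop 5:b onto {2:z, 4:x}
ground layer = {0:b}
drop-orders for the pieces not yet dropped (sum over which currently-grounded one goes next):
  1 to go: {5} 1
  2 to go: {2,5} 1  {4,5} 1
  3 to go: {1,2,5} 1  {2,4,5} 2  {3,4,5} 1
  4 to go: {1,2,4,5} 3  {2,3,4,5} 3
  if 0:b drops first: 6 orders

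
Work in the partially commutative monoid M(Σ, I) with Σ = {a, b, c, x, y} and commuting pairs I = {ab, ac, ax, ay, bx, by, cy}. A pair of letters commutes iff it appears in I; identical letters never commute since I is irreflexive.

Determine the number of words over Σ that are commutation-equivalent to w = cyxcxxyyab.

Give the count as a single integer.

100

0(c) covers ∅
1(y) covers ∅
2(x) covers 0:c, 1:y
3(c) covers 2:x
4(x) covers 3:c
5(x) covers 4:x
6(y) covers 5:x
7(y) covers 6:y
8(a) covers ∅
9(b) covers 3:c
floor of heap: 0:c, 1:y, 8:a
completions by unplaced set U, small U first (add the entries for U minus each lowest piece of U):
  |U|=1: {7}:1  {8}:1  {9}:1
  |U|=2: {6,7}:1  {7,8}:2  {7,9}:2  {8,9}:2
  |U|=3: {5,6,7}:1  {6,7,8}:3  {6,7,9}:3  {7,8,9}:6
  |U|=4: {4,5,6,7}:1  {5,6,7,8}:4  {5,6,7,9}:4  {6,7,8,9}:12
  |U|=5: {4,5,6,7,8}:5  {4,5,6,7,9}:5  {5,6,7,8,9}:20
  |U|=6: {3,4,5,6,7,9}:5  {4,5,6,7,8,9}:30
  |U|=7: {2,3,4,5,6,7,9}:5  {3,4,5,6,7,8,9}:35
  |U|=8: {0,2,3,4,5,6,7,9}:5  {1,2,3,4,5,6,7,9}:5  {2,3,4,5,6,7,8,9}:40
  start at 0(c): 45
  start at 1(y): 45
  start at 8(a): 10
sum over floor = 100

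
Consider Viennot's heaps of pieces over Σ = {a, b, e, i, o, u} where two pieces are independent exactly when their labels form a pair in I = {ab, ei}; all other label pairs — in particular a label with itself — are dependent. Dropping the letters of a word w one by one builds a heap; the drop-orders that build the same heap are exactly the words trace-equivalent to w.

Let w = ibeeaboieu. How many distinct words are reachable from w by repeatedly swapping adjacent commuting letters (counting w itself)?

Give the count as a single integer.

0(i) covers ∅
1(b) covers 0:i
2(e) covers 1:b
3(e) covers 2:e
4(a) covers 3:e
5(b) covers 3:e
6(o) covers 4:a, 5:b
7(i) covers 6:o
8(e) covers 6:o
9(u) covers 7:i, 8:e
floor of heap: 0:i
completions by unplaced set U, small U first (add the entries for U minus each lowest piece of U):
  |U|=1: {9}:1
  |U|=2: {7,9}:1  {8,9}:1
  |U|=3: {7,8,9}:2
  |U|=4: {6,7,8,9}:2
  |U|=5: {4,6,7,8,9}:2  {5,6,7,8,9}:2
  |U|=6: {4,5,6,7,8,9}:4
  |U|=7: {3,4,5,6,7,8,9}:4
  |U|=8: {2,3,4,5,6,7,8,9}:4
  start at 0(i): 4

4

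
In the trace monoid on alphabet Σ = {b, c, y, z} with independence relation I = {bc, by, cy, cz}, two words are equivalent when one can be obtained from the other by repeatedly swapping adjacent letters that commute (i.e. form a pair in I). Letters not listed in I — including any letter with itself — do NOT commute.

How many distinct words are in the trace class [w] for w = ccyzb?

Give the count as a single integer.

drop 0:c onto floor
drop 1:c onto {0:c}
drop 2:y onto floor
drop 3:z onto {2:y}
drop 4:b onto {3:z}
ground layer = {0:c, 2:y}
drop-orders for the pieces not yet dropped (sum over which currently-grounded one goes next):
  1 to go: {1} 1  {4} 1
  2 to go: {0,1} 1  {1,4} 2  {3,4} 1
  3 to go: {0,1,4} 3  {1,3,4} 3  {2,3,4} 1
  if 0:c drops first: 4 orders
  if 2:y drops first: 6 orders
heap linearizations: 10

10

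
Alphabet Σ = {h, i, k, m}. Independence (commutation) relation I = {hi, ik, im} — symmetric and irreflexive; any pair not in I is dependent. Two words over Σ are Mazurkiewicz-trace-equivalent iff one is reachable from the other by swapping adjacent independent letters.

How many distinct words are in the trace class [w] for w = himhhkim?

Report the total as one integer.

piece 0:h — minimal
piece 1:i — minimal
piece 2:m rests on {0:h}
piece 3:h rests on {2:m}
piece 4:h rests on {3:h}
piece 5:k rests on {4:h}
piece 6:i rests on {1:i}
piece 7:m rests on {5:k}
minimal pieces: {0:h, 1:i}
ways to finish when only these pieces remain (= sum over removing one remaining piece with nothing left below it):
  1 left: {6}→1  {7}→1
  2 left: {1,6}→1  {5,7}→1  {6,7}→2
  3 left: {1,6,7}→3  {4,5,7}→1  {5,6,7}→3
  4 left: {1,5,6,7}→6  {3,4,5,7}→1  {4,5,6,7}→4
  5 left: {1,4,5,6,7}→10  {2,3,4,5,7}→1  {3,4,5,6,7}→5
  6 left: {0,2,3,4,5,7}→1  {1,3,4,5,6,7}→15  {2,3,4,5,6,7}→6
  placing 0:h first → 21 extensions
  placing 1:i first → 7 extensions
total linear extensions = 28

28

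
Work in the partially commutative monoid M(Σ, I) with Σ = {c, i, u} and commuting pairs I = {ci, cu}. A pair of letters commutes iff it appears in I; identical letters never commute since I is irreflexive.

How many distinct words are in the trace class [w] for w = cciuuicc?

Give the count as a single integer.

70

piece 0:c — minimal
piece 1:c rests on {0:c}
piece 2:i — minimal
piece 3:u rests on {2:i}
piece 4:u rests on {3:u}
piece 5:i rests on {4:u}
piece 6:c rests on {1:c}
piece 7:c rests on {6:c}
minimal pieces: {0:c, 2:i}
ways to finish when only these pieces remain (= sum over removing one remaining piece with nothing left below it):
  1 left: {5}→1  {7}→1
  2 left: {4,5}→1  {5,7}→2  {6,7}→1
  3 left: {1,6,7}→1  {3,4,5}→1  {4,5,7}→3  {5,6,7}→3
  4 left: {0,1,6,7}→1  {1,5,6,7}→4  {2,3,4,5}→1  {3,4,5,7}→4  {4,5,6,7}→6
  5 left: {0,1,5,6,7}→5  {1,4,5,6,7}→10  {2,3,4,5,7}→5  {3,4,5,6,7}→10
  6 left: {0,1,4,5,6,7}→15  {1,3,4,5,6,7}→20  {2,3,4,5,6,7}→15
  placing 0:c first → 35 extensions
  placing 2:i first → 35 extensions
total linear extensions = 70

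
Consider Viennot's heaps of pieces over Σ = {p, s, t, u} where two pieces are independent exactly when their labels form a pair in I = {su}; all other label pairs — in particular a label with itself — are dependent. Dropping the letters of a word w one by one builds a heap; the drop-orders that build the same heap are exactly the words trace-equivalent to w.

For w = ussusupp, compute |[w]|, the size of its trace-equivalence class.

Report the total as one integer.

0(u) covers ∅
1(s) covers ∅
2(s) covers 1:s
3(u) covers 0:u
4(s) covers 2:s
5(u) covers 3:u
6(p) covers 4:s, 5:u
7(p) covers 6:p
floor of heap: 0:u, 1:s
completions by unplaced set U, small U first (add the entries for U minus each lowest piece of U):
  |U|=1: {7}:1
  |U|=2: {6,7}:1
  |U|=3: {4,6,7}:1  {5,6,7}:1
  |U|=4: {2,4,6,7}:1  {3,5,6,7}:1  {4,5,6,7}:2
  |U|=5: {0,3,5,6,7}:1  {1,2,4,6,7}:1  {2,4,5,6,7}:3  {3,4,5,6,7}:3
  |U|=6: {0,3,4,5,6,7}:4  {1,2,4,5,6,7}:4  {2,3,4,5,6,7}:6
  start at 0(u): 10
  start at 1(s): 10
sum over floor = 20

20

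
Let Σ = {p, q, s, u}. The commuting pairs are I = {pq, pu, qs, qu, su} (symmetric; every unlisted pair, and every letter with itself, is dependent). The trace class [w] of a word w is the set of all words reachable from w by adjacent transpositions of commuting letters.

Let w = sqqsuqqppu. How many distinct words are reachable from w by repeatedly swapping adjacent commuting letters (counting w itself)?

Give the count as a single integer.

drop 0:s onto floor
drop 1:q onto floor
drop 2:q onto {1:q}
drop 3:s onto {0:s}
drop 4:u onto floor
drop 5:q onto {2:q}
drop 6:q onto {5:q}
drop 7:p onto {3:s}
drop 8:p onto {7:p}
drop 9:u onto {4:u}
ground layer = {0:s, 1:q, 4:u}
drop-orders for the pieces not yet dropped (sum over which currently-grounded one goes next):
  1 to go: {6} 1  {8} 1  {9} 1
  2 to go: {4,9} 1  {5,6} 1  {6,8} 2  {6,9} 2  {7,8} 1  {8,9} 2
  3 to go: {2,5,6} 1  {3,7,8} 1  {4,6,9} 3  {4,8,9} 3  {5,6,8} 3  {5,6,9} 3  {6,7,8} 3  {6,8,9} 6  {7,8,9} 3
  4 to go: {0,3,7,8} 1  {1,2,5,6} 1  {2,5,6,8} 4  {2,5,6,9} 4  {3,6,7,8} 4  {3,7,8,9} 4  {4,5,6,9} 6  {4,6,8,9} 12  {4,7,8,9} 6  {5,6,7,8} 6  {5,6,8,9} 12  {6,7,8,9} 12
  5 to go: {0,3,6,7,8} 5  {0,3,7,8,9} 5  {1,2,5,6,8} 5  {1,2,5,6,9} 5  {2,4,5,6,9} 10  {2,5,6,7,8} 10  {2,5,6,8,9} 20  {3,4,7,8,9} 10  {3,5,6,7,8} 10  {3,6,7,8,9} 20  {4,5,6,8,9} 30  {4,6,7,8,9} 30  {5,6,7,8,9} 30
  6 to go: {0,3,4,7,8,9} 15  {0,3,5,6,7,8} 15  {0,3,6,7,8,9} 30  {1,2,4,5,6,9} 15  {1,2,5,6,7,8} 15  {1,2,5,6,8,9} 30  {2,3,5,6,7,8} 20  {2,4,5,6,8,9} 60  {2,5,6,7,8,9} 60  {3,4,6,7,8,9} 60  {3,5,6,7,8,9} 60  {4,5,6,7,8,9} 90
  7 to go: {0,2,3,5,6,7,8} 35  {0,3,4,6,7,8,9} 105  {0,3,5,6,7,8,9} 105  {1,2,3,5,6,7,8} 35  {1,2,4,5,6,8,9} 105  {1,2,5,6,7,8,9} 105  {2,3,5,6,7,8,9} 140  {2,4,5,6,7,8,9} 210  {3,4,5,6,7,8,9} 210
  8 to go: {0,1,2,3,5,6,7,8} 70  {0,2,3,5,6,7,8,9} 280  {0,3,4,5,6,7,8,9} 420  {1,2,3,5,6,7,8,9} 280  {1,2,4,5,6,7,8,9} 420  {2,3,4,5,6,7,8,9} 560
  if 0:s drops first: 1260 orders
  if 1:q drops first: 1260 orders
  if 4:u drops first: 630 orders
heap linearizations: 3150

3150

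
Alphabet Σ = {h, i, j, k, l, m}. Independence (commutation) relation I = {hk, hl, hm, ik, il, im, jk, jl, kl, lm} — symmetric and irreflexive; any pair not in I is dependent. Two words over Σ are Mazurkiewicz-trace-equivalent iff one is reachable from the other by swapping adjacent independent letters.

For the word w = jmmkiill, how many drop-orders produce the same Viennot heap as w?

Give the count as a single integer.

drop 0:j onto floor
drop 1:m onto {0:j}
drop 2:m onto {1:m}
drop 3:k onto {2:m}
drop 4:i onto {0:j}
drop 5:i onto {4:i}
drop 6:l onto floor
drop 7:l onto {6:l}
ground layer = {0:j, 6:l}
drop-orders for the pieces not yet dropped (sum over which currently-grounded one goes next):
  1 to go: {3} 1  {5} 1  {7} 1
  2 to go: {2,3} 1  {3,5} 2  {3,7} 2  {4,5} 1  {5,7} 2  {6,7} 1
  3 to go: {1,2,3} 1  {2,3,5} 3  {2,3,7} 3  {3,4,5} 3  {3,5,7} 6  {3,6,7} 3  {4,5,7} 3  {5,6,7} 3
  4 to go: {1,2,3,5} 4  {1,2,3,7} 4  {2,3,4,5} 6  {2,3,5,7} 12  {2,3,6,7} 6  {3,4,5,7} 12  {3,5,6,7} 12  {4,5,6,7} 6
  5 to go: {1,2,3,4,5} 10  {1,2,3,5,7} 20  {1,2,3,6,7} 10  {2,3,4,5,7} 30  {2,3,5,6,7} 30  {3,4,5,6,7} 30
  6 to go: {0,1,2,3,4,5} 10  {1,2,3,4,5,7} 60  {1,2,3,5,6,7} 60  {2,3,4,5,6,7} 90
  if 0:j drops first: 210 orders
  if 6:l drops first: 70 orders
heap linearizations: 280

280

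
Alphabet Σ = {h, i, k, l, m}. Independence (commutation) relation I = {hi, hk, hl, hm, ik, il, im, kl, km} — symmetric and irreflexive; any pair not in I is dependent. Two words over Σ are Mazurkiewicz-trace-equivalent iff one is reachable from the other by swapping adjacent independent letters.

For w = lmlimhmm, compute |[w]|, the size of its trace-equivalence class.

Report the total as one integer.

56

drop 0:l onto floor
drop 1:m onto {0:l}
drop 2:l onto {1:m}
drop 3:i onto floor
drop 4:m onto {2:l}
drop 5:h onto floor
drop 6:m onto {4:m}
drop 7:m onto {6:m}
ground layer = {0:l, 3:i, 5:h}
drop-orders for the pieces not yet dropped (sum over which currently-grounded one goes next):
  1 to go: {3} 1  {5} 1  {7} 1
  2 to go: {3,5} 2  {3,7} 2  {5,7} 2  {6,7} 1
  3 to go: {3,5,7} 6  {3,6,7} 3  {4,6,7} 1  {5,6,7} 3
  4 to go: {2,4,6,7} 1  {3,4,6,7} 4  {3,5,6,7} 12  {4,5,6,7} 4
  5 to go: {1,2,4,6,7} 1  {2,3,4,6,7} 5  {2,4,5,6,7} 5  {3,4,5,6,7} 20
  6 to go: {0,1,2,4,6,7} 1  {1,2,3,4,6,7} 6  {1,2,4,5,6,7} 6  {2,3,4,5,6,7} 30
  if 0:l drops first: 42 orders
  if 3:i drops first: 7 orders
  if 5:h drops first: 7 orders
heap linearizations: 56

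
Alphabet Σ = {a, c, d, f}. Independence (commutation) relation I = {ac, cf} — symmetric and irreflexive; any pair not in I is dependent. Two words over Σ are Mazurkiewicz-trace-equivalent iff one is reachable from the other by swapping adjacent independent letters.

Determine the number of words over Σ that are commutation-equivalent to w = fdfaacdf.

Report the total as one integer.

4

drop 0:f onto floor
drop 1:d onto {0:f}
drop 2:f onto {1:d}
drop 3:a onto {2:f}
drop 4:a onto {3:a}
drop 5:c onto {1:d}
drop 6:d onto {4:a, 5:c}
drop 7:f onto {6:d}
ground layer = {0:f}
drop-orders for the pieces not yet dropped (sum over which currently-grounded one goes next):
  1 to go: {7} 1
  2 to go: {6,7} 1
  3 to go: {4,6,7} 1  {5,6,7} 1
  4 to go: {3,4,6,7} 1  {4,5,6,7} 2
  5 to go: {2,3,4,6,7} 1  {3,4,5,6,7} 3
  6 to go: {2,3,4,5,6,7} 4
  if 0:f drops first: 4 orders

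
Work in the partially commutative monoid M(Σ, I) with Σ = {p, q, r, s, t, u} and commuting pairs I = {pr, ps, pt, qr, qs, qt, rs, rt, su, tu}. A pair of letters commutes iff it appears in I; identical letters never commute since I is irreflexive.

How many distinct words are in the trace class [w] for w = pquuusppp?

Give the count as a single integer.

#0=p has no predecessor
#1=q depends on [0:p]
#2=u depends on [1:q]
#3=u depends on [2:u]
#4=u depends on [3:u]
#5=s has no predecessor
#6=p depends on [4:u]
#7=p depends on [6:p]
#8=p depends on [7:p]
sources: [0:p, 5:s]
N(rest) = Σ N(rest − s) over sources s of rest; N(one piece) = 1:
  size 1 → [5]=1  [8]=1
  size 2 → [5,8]=2  [7,8]=1
  size 3 → [5,7,8]=3  [6,7,8]=1
  size 4 → [4,6,7,8]=1  [5,6,7,8]=4
  size 5 → [3,4,6,7,8]=1  [4,5,6,7,8]=5
  size 6 → [2,3,4,6,7,8]=1  [3,4,5,6,7,8]=6
  size 7 → [1,2,3,4,6,7,8]=1  [2,3,4,5,6,7,8]=7
  first=0(p) contributes 8
  first=5(s) contributes 1
|[w]| = 9

9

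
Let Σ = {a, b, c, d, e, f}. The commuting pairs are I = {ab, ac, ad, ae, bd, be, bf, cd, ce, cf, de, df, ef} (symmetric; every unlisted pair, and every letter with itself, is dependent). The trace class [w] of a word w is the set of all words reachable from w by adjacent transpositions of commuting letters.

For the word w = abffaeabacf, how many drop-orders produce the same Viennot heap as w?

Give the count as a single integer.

1320

#0=a has no predecessor
#1=b has no predecessor
#2=f depends on [0:a]
#3=f depends on [2:f]
#4=a depends on [3:f]
#5=e has no predecessor
#6=a depends on [4:a]
#7=b depends on [1:b]
#8=a depends on [6:a]
#9=c depends on [7:b]
#10=f depends on [8:a]
sources: [0:a, 1:b, 5:e]
N(rest) = Σ N(rest − s) over sources s of rest; N(one piece) = 1:
  size 1 → [5]=1  [9]=1  [10]=1
  size 2 → [5,9]=2  [5,10]=2  [7,9]=1  [8,10]=1  [9,10]=2
  size 3 → [1,7,9]=1  [5,7,9]=3  [5,8,10]=3  [5,9,10]=6  [6,8,10]=1  [7,9,10]=3  [8,9,10]=3
  size 4 → [1,5,7,9]=4  [1,7,9,10]=4  [4,6,8,10]=1  [5,6,8,10]=4  [5,7,9,10]=12  [5,8,9,10]=12  [6,8,9,10]=4  [7,8,9,10]=6
  size 5 → [1,5,7,9,10]=20  [1,7,8,9,10]=10  [3,4,6,8,10]=1  [4,5,6,8,10]=5  [4,6,8,9,10]=5  [5,6,8,9,10]=20  [5,7,8,9,10]=30  [6,7,8,9,10]=10
  size 6 → [1,5,7,8,9,10]=60  [1,6,7,8,9,10]=20  [2,3,4,6,8,10]=1  [3,4,5,6,8,10]=6  [3,4,6,8,9,10]=6  [4,5,6,8,9,10]=30  [4,6,7,8,9,10]=15  [5,6,7,8,9,10]=60
  size 7 → [0,2,3,4,6,8,10]=1  [1,4,6,7,8,9,10]=35  [1,5,6,7,8,9,10]=140  [2,3,4,5,6,8,10]=7  [2,3,4,6,8,9,10]=7  [3,4,5,6,8,9,10]=42  [3,4,6,7,8,9,10]=21  [4,5,6,7,8,9,10]=105
  size 8 → [0,2,3,4,5,6,8,10]=8  [0,2,3,4,6,8,9,10]=8  [1,3,4,6,7,8,9,10]=56  [1,4,5,6,7,8,9,10]=280  [2,3,4,5,6,8,9,10]=56  [2,3,4,6,7,8,9,10]=28  [3,4,5,6,7,8,9,10]=168
  size 9 → [0,2,3,4,5,6,8,9,10]=72  [0,2,3,4,6,7,8,9,10]=36  [1,2,3,4,6,7,8,9,10]=84  [1,3,4,5,6,7,8,9,10]=504  [2,3,4,5,6,7,8,9,10]=252
  first=0(a) contributes 840
  first=1(b) contributes 360
  first=5(e) contributes 120
|[w]| = 1320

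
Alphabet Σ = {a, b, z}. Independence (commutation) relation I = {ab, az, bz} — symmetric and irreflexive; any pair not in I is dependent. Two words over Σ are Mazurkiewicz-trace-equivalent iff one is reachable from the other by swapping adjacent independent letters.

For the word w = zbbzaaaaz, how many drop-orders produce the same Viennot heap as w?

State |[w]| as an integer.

1260

0(z) covers ∅
1(b) covers ∅
2(b) covers 1:b
3(z) covers 0:z
4(a) covers ∅
5(a) covers 4:a
6(a) covers 5:a
7(a) covers 6:a
8(z) covers 3:z
floor of heap: 0:z, 1:b, 4:a
completions by unplaced set U, small U first (add the entries for U minus each lowest piece of U):
  |U|=1: {2}:1  {7}:1  {8}:1
  |U|=2: {1,2}:1  {2,7}:2  {2,8}:2  {3,8}:1  {6,7}:1  {7,8}:2
  |U|=3: {0,3,8}:1  {1,2,7}:3  {1,2,8}:3  {2,3,8}:3  {2,6,7}:3  {2,7,8}:6  {3,7,8}:3  {5,6,7}:1  {6,7,8}:3
  |U|=4: {0,2,3,8}:4  {0,3,7,8}:4  {1,2,3,8}:6  {1,2,6,7}:6  {1,2,7,8}:12  {2,3,7,8}:12  {2,5,6,7}:4  {2,6,7,8}:12  {3,6,7,8}:6  {4,5,6,7}:1  {5,6,7,8}:4
  |U|=5: {0,1,2,3,8}:10  {0,2,3,7,8}:20  {0,3,6,7,8}:10  {1,2,3,7,8}:30  {1,2,5,6,7}:10  {1,2,6,7,8}:30  {2,3,6,7,8}:30  {2,4,5,6,7}:5  {2,5,6,7,8}:20  {3,5,6,7,8}:10  {4,5,6,7,8}:5
  |U|=6: {0,1,2,3,7,8}:60  {0,2,3,6,7,8}:60  {0,3,5,6,7,8}:20  {1,2,3,6,7,8}:90  {1,2,4,5,6,7}:15  {1,2,5,6,7,8}:60  {2,3,5,6,7,8}:60  {2,4,5,6,7,8}:30  {3,4,5,6,7,8}:15
  |U|=7: {0,1,2,3,6,7,8}:210  {0,2,3,5,6,7,8}:140  {0,3,4,5,6,7,8}:35  {1,2,3,5,6,7,8}:210  {1,2,4,5,6,7,8}:105  {2,3,4,5,6,7,8}:105
  start at 0(z): 420
  start at 1(b): 280
  start at 4(a): 560
sum over floor = 1260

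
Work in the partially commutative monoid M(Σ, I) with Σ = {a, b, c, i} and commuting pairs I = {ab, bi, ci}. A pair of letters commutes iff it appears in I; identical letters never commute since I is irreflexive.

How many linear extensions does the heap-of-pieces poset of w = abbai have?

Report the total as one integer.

10

piece 0:a — minimal
piece 1:b — minimal
piece 2:b rests on {1:b}
piece 3:a rests on {0:a}
piece 4:i rests on {3:a}
minimal pieces: {0:a, 1:b}
ways to finish when only these pieces remain (= sum over removing one remaining piece with nothing left below it):
  1 left: {2}→1  {4}→1
  2 left: {1,2}→1  {2,4}→2  {3,4}→1
  3 left: {0,3,4}→1  {1,2,4}→3  {2,3,4}→3
  placing 0:a first → 6 extensions
  placing 1:b first → 4 extensions
total linear extensions = 10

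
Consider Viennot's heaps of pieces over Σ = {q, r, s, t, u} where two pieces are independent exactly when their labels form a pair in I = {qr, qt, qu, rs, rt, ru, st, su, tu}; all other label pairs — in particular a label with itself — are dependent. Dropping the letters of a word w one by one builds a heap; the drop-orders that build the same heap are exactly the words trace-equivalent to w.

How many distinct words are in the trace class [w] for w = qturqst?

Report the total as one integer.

420

#0=q has no predecessor
#1=t has no predecessor
#2=u has no predecessor
#3=r has no predecessor
#4=q depends on [0:q]
#5=s depends on [4:q]
#6=t depends on [1:t]
sources: [0:q, 1:t, 2:u, 3:r]
N(rest) = Σ N(rest − s) over sources s of rest; N(one piece) = 1:
  size 1 → [2]=1  [3]=1  [5]=1  [6]=1
  size 2 → [1,6]=1  [2,3]=2  [2,5]=2  [2,6]=2  [3,5]=2  [3,6]=2  [4,5]=1  [5,6]=2
  size 3 → [0,4,5]=1  [1,2,6]=3  [1,3,6]=3  [1,5,6]=3  [2,3,5]=6  [2,3,6]=6  [2,4,5]=3  [2,5,6]=6  [3,4,5]=3  [3,5,6]=6  [4,5,6]=3
  size 4 → [0,2,4,5]=4  [0,3,4,5]=4  [0,4,5,6]=4  [1,2,3,6]=12  [1,2,5,6]=12  [1,3,5,6]=12  [1,4,5,6]=6  [2,3,4,5]=12  [2,3,5,6]=24  [2,4,5,6]=12  [3,4,5,6]=12
  size 5 → [0,1,4,5,6]=10  [0,2,3,4,5]=20  [0,2,4,5,6]=20  [0,3,4,5,6]=20  [1,2,3,5,6]=60  [1,2,4,5,6]=30  [1,3,4,5,6]=30  [2,3,4,5,6]=60
  first=0(q) contributes 180
  first=1(t) contributes 120
  first=2(u) contributes 60
  first=3(r) contributes 60
|[w]| = 420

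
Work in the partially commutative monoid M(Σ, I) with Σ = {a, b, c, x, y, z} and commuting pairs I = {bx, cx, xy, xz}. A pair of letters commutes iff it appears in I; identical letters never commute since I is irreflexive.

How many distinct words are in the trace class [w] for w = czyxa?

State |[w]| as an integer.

drop 0:c onto floor
drop 1:z onto {0:c}
drop 2:y onto {1:z}
drop 3:x onto floor
drop 4:a onto {2:y, 3:x}
ground layer = {0:c, 3:x}
drop-orders for the pieces not yet dropped (sum over which currently-grounded one goes next):
  1 to go: {4} 1
  2 to go: {2,4} 1  {3,4} 1
  3 to go: {1,2,4} 1  {2,3,4} 2
  if 0:c drops first: 3 orders
  if 3:x drops first: 1 orders
heap linearizations: 4

4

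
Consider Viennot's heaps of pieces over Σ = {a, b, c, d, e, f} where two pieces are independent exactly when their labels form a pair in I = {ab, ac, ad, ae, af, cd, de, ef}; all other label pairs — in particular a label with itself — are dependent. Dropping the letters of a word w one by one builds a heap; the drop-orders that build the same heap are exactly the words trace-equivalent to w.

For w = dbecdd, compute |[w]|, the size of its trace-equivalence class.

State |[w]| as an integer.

6

piece 0:d — minimal
piece 1:b rests on {0:d}
piece 2:e rests on {1:b}
piece 3:c rests on {2:e}
piece 4:d rests on {1:b}
piece 5:d rests on {4:d}
minimal pieces: {0:d}
ways to finish when only these pieces remain (= sum over removing one remaining piece with nothing left below it):
  1 left: {3}→1  {5}→1
  2 left: {2,3}→1  {3,5}→2  {4,5}→1
  3 left: {2,3,5}→3  {3,4,5}→3
  4 left: {2,3,4,5}→6
  placing 0:d first → 6 extensions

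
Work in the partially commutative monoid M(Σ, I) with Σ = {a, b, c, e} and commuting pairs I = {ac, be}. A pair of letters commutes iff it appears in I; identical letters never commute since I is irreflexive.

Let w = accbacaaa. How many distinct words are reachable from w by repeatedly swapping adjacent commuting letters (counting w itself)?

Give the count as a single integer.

15

#0=a has no predecessor
#1=c has no predecessor
#2=c depends on [1:c]
#3=b depends on [0:a, 2:c]
#4=a depends on [3:b]
#5=c depends on [3:b]
#6=a depends on [4:a]
#7=a depends on [6:a]
#8=a depends on [7:a]
sources: [0:a, 1:c]
N(rest) = Σ N(rest − s) over sources s of rest; N(one piece) = 1:
  size 1 → [5]=1  [8]=1
  size 2 → [5,8]=2  [7,8]=1
  size 3 → [5,7,8]=3  [6,7,8]=1
  size 4 → [4,6,7,8]=1  [5,6,7,8]=4
  size 5 → [4,5,6,7,8]=5
  size 6 → [3,4,5,6,7,8]=5
  size 7 → [0,3,4,5,6,7,8]=5  [2,3,4,5,6,7,8]=5
  first=0(a) contributes 5
  first=1(c) contributes 10
|[w]| = 15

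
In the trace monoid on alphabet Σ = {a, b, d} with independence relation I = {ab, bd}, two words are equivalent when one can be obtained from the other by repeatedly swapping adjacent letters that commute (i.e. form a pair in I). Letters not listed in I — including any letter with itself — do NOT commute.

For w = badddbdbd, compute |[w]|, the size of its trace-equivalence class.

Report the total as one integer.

0(b) covers ∅
1(a) covers ∅
2(d) covers 1:a
3(d) covers 2:d
4(d) covers 3:d
5(b) covers 0:b
6(d) covers 4:d
7(b) covers 5:b
8(d) covers 6:d
floor of heap: 0:b, 1:a
completions by unplaced set U, small U first (add the entries for U minus each lowest piece of U):
  |U|=1: {7}:1  {8}:1
  |U|=2: {5,7}:1  {6,8}:1  {7,8}:2
  |U|=3: {0,5,7}:1  {4,6,8}:1  {5,7,8}:3  {6,7,8}:3
  |U|=4: {0,5,7,8}:4  {3,4,6,8}:1  {4,6,7,8}:4  {5,6,7,8}:6
  |U|=5: {0,5,6,7,8}:10  {2,3,4,6,8}:1  {3,4,6,7,8}:5  {4,5,6,7,8}:10
  |U|=6: {0,4,5,6,7,8}:20  {1,2,3,4,6,8}:1  {2,3,4,6,7,8}:6  {3,4,5,6,7,8}:15
  |U|=7: {0,3,4,5,6,7,8}:35  {1,2,3,4,6,7,8}:7  {2,3,4,5,6,7,8}:21
  start at 0(b): 28
  start at 1(a): 56
sum over floor = 84

84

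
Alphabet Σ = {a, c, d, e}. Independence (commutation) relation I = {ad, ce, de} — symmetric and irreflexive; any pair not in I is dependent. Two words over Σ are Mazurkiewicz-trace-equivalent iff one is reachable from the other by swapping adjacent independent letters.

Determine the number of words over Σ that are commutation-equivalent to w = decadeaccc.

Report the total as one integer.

13

piece 0:d — minimal
piece 1:e — minimal
piece 2:c rests on {0:d}
piece 3:a rests on {1:e, 2:c}
piece 4:d rests on {2:c}
piece 5:e rests on {3:a}
piece 6:a rests on {5:e}
piece 7:c rests on {4:d, 6:a}
piece 8:c rests on {7:c}
piece 9:c rests on {8:c}
minimal pieces: {0:d, 1:e}
ways to finish when only these pieces remain (= sum over removing one remaining piece with nothing left below it):
  1 left: {9}→1
  2 left: {8,9}→1
  3 left: {7,8,9}→1
  4 left: {4,7,8,9}→1  {6,7,8,9}→1
  5 left: {4,6,7,8,9}→2  {5,6,7,8,9}→1
  6 left: {3,5,6,7,8,9}→1  {4,5,6,7,8,9}→3
  7 left: {1,3,5,6,7,8,9}→1  {3,4,5,6,7,8,9}→4
  8 left: {1,3,4,5,6,7,8,9}→5  {2,3,4,5,6,7,8,9}→4
  placing 0:d first → 9 extensions
  placing 1:e first → 4 extensions
total linear extensions = 13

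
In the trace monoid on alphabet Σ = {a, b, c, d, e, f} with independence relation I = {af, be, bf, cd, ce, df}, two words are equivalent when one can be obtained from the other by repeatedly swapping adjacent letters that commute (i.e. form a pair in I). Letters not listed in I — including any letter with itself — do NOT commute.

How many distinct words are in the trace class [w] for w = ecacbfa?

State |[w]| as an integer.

6

0(e) covers ∅
1(c) covers ∅
2(a) covers 0:e, 1:c
3(c) covers 2:a
4(b) covers 3:c
5(f) covers 3:c
6(a) covers 4:b
floor of heap: 0:e, 1:c
completions by unplaced set U, small U first (add the entries for U minus each lowest piece of U):
  |U|=1: {5}:1  {6}:1
  |U|=2: {4,6}:1  {5,6}:2
  |U|=3: {4,5,6}:3
  |U|=4: {3,4,5,6}:3
  |U|=5: {2,3,4,5,6}:3
  start at 0(e): 3
  start at 1(c): 3
sum over floor = 6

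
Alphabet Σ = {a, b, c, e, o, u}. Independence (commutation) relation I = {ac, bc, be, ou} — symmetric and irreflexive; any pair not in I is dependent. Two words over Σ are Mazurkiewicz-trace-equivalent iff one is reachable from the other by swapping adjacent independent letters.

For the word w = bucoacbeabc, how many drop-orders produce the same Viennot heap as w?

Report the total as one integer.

17

drop 0:b onto floor
drop 1:u onto {0:b}
drop 2:c onto {1:u}
drop 3:o onto {2:c}
drop 4:a onto {3:o}
drop 5:c onto {3:o}
drop 6:b onto {4:a}
drop 7:e onto {4:a, 5:c}
drop 8:a onto {6:b, 7:e}
drop 9:b onto {8:a}
drop 10:c onto {7:e}
ground layer = {0:b}
drop-orders for the pieces not yet dropped (sum over which currently-grounded one goes next):
  1 to go: {9} 1  {10} 1
  2 to go: {8,9} 1  {9,10} 2
  3 to go: {6,8,9} 1  {8,9,10} 3
  4 to go: {6,8,9,10} 4  {7,8,9,10} 3
  5 to go: {5,7,8,9,10} 3  {6,7,8,9,10} 7
  6 to go: {4,6,7,8,9,10} 7  {5,6,7,8,9,10} 10
  7 to go: {4,5,6,7,8,9,10} 17
  8 to go: {3,4,5,6,7,8,9,10} 17
  9 to go: {2,3,4,5,6,7,8,9,10} 17
  if 0:b drops first: 17 orders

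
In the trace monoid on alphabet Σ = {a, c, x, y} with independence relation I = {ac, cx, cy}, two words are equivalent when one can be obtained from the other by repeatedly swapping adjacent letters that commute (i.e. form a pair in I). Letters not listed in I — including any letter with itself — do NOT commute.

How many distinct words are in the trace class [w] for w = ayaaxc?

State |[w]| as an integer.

6

0(a) covers ∅
1(y) covers 0:a
2(a) covers 1:y
3(a) covers 2:a
4(x) covers 3:a
5(c) covers ∅
floor of heap: 0:a, 5:c
completions by unplaced set U, small U first (add the entries for U minus each lowest piece of U):
  |U|=1: {4}:1  {5}:1
  |U|=2: {3,4}:1  {4,5}:2
  |U|=3: {2,3,4}:1  {3,4,5}:3
  |U|=4: {1,2,3,4}:1  {2,3,4,5}:4
  start at 0(a): 5
  start at 5(c): 1
sum over floor = 6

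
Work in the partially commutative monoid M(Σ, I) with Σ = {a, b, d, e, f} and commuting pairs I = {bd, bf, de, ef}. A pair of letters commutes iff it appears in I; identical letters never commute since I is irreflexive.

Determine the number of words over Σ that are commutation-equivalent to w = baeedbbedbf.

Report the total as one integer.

drop 0:b onto floor
drop 1:a onto {0:b}
drop 2:e onto {1:a}
drop 3:e onto {2:e}
drop 4:d onto {1:a}
drop 5:b onto {3:e}
drop 6:b onto {5:b}
drop 7:e onto {6:b}
drop 8:d onto {4:d}
drop 9:b onto {7:e}
drop 10:f onto {8:d}
ground layer = {0:b}
drop-orders for the pieces not yet dropped (sum over which currently-grounded one goes next):
  1 to go: {9} 1  {10} 1
  2 to go: {7,9} 1  {8,10} 1  {9,10} 2
  3 to go: {4,8,10} 1  {6,7,9} 1  {7,9,10} 3  {8,9,10} 3
  4 to go: {4,8,9,10} 4  {5,6,7,9} 1  {6,7,9,10} 4  {7,8,9,10} 6
  5 to go: {3,5,6,7,9} 1  {4,7,8,9,10} 10  {5,6,7,9,10} 5  {6,7,8,9,10} 10
  6 to go: {2,3,5,6,7,9} 1  {3,5,6,7,9,10} 6  {4,6,7,8,9,10} 20  {5,6,7,8,9,10} 15
  7 to go: {2,3,5,6,7,9,10} 7  {3,5,6,7,8,9,10} 21  {4,5,6,7,8,9,10} 35
  8 to go: {2,3,5,6,7,8,9,10} 28  {3,4,5,6,7,8,9,10} 56
  9 to go: {2,3,4,5,6,7,8,9,10} 84
  if 0:b drops first: 84 orders

84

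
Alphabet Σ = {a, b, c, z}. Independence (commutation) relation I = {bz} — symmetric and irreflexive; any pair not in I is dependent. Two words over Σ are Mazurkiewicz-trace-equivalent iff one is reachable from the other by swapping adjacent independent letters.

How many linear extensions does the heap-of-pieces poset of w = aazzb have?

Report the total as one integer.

3

0(a) covers ∅
1(a) covers 0:a
2(z) covers 1:a
3(z) covers 2:z
4(b) covers 1:a
floor of heap: 0:a
completions by unplaced set U, small U first (add the entries for U minus each lowest piece of U):
  |U|=1: {3}:1  {4}:1
  |U|=2: {2,3}:1  {3,4}:2
  |U|=3: {2,3,4}:3
  start at 0(a): 3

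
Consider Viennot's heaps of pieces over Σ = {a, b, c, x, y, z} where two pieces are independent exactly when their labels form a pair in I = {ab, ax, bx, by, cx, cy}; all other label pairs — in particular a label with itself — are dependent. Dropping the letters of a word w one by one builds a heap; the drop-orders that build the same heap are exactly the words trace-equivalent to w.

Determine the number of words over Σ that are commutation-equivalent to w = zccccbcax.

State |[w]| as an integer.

drop 0:z onto floor
drop 1:c onto {0:z}
drop 2:c onto {1:c}
drop 3:c onto {2:c}
drop 4:c onto {3:c}
drop 5:b onto {4:c}
drop 6:c onto {5:b}
drop 7:a onto {6:c}
drop 8:x onto {0:z}
ground layer = {0:z}
drop-orders for the pieces not yet dropped (sum over which currently-grounded one goes next):
  1 to go: {7} 1  {8} 1
  2 to go: {6,7} 1  {7,8} 2
  3 to go: {5,6,7} 1  {6,7,8} 3
  4 to go: {4,5,6,7} 1  {5,6,7,8} 4
  5 to go: {3,4,5,6,7} 1  {4,5,6,7,8} 5
  6 to go: {2,3,4,5,6,7} 1  {3,4,5,6,7,8} 6
  7 to go: {1,2,3,4,5,6,7} 1  {2,3,4,5,6,7,8} 7
  if 0:z drops first: 8 orders

8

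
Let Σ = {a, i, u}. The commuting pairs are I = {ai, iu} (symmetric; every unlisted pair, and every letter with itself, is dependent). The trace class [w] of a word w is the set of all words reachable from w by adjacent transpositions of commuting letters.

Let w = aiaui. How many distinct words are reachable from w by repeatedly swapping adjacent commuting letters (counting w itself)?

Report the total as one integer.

drop 0:a onto floor
drop 1:i onto floor
drop 2:a onto {0:a}
drop 3:u onto {2:a}
drop 4:i onto {1:i}
ground layer = {0:a, 1:i}
drop-orders for the pieces not yet dropped (sum over which currently-grounded one goes next):
  1 to go: {3} 1  {4} 1
  2 to go: {1,4} 1  {2,3} 1  {3,4} 2
  3 to go: {0,2,3} 1  {1,3,4} 3  {2,3,4} 3
  if 0:a drops first: 6 orders
  if 1:i drops first: 4 orders
heap linearizations: 10

10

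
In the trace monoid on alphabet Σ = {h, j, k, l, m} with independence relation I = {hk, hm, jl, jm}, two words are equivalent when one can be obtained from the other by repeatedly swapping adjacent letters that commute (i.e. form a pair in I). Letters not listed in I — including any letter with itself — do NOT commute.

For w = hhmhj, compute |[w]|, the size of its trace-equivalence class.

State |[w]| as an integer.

5

#0=h has no predecessor
#1=h depends on [0:h]
#2=m has no predecessor
#3=h depends on [1:h]
#4=j depends on [3:h]
sources: [0:h, 2:m]
N(rest) = Σ N(rest − s) over sources s of rest; N(one piece) = 1:
  size 1 → [2]=1  [4]=1
  size 2 → [2,4]=2  [3,4]=1
  size 3 → [1,3,4]=1  [2,3,4]=3
  first=0(h) contributes 4
  first=2(m) contributes 1
|[w]| = 5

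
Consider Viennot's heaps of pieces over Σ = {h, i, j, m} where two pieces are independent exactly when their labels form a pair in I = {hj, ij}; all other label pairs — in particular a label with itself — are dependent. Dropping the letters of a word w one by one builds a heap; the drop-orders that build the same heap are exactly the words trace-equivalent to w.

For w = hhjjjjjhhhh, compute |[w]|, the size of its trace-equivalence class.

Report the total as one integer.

462

piece 0:h — minimal
piece 1:h rests on {0:h}
piece 2:j — minimal
piece 3:j rests on {2:j}
piece 4:j rests on {3:j}
piece 5:j rests on {4:j}
piece 6:j rests on {5:j}
piece 7:h rests on {1:h}
piece 8:h rests on {7:h}
piece 9:h rests on {8:h}
piece 10:h rests on {9:h}
minimal pieces: {0:h, 2:j}
ways to finish when only these pieces remain (= sum over removing one remaining piece with nothing left below it):
  1 left: {6}→1  {10}→1
  2 left: {5,6}→1  {6,10}→2  {9,10}→1
  3 left: {4,5,6}→1  {5,6,10}→3  {6,9,10}→3  {8,9,10}→1
  4 left: {3,4,5,6}→1  {4,5,6,10}→4  {5,6,9,10}→6  {6,8,9,10}→4  {7,8,9,10}→1
  5 left: {1,7,8,9,10}→1  {2,3,4,5,6}→1  {3,4,5,6,10}→5  {4,5,6,9,10}→10  {5,6,8,9,10}→10  {6,7,8,9,10}→5
  6 left: {0,1,7,8,9,10}→1  {1,6,7,8,9,10}→6  {2,3,4,5,6,10}→6  {3,4,5,6,9,10}→15  {4,5,6,8,9,10}→20  {5,6,7,8,9,10}→15
  7 left: {0,1,6,7,8,9,10}→7  {1,5,6,7,8,9,10}→21  {2,3,4,5,6,9,10}→21  {3,4,5,6,8,9,10}→35  {4,5,6,7,8,9,10}→35
  8 left: {0,1,5,6,7,8,9,10}→28  {1,4,5,6,7,8,9,10}→56  {2,3,4,5,6,8,9,10}→56  {3,4,5,6,7,8,9,10}→70
  9 left: {0,1,4,5,6,7,8,9,10}→84  {1,3,4,5,6,7,8,9,10}→126  {2,3,4,5,6,7,8,9,10}→126
  placing 0:h first → 252 extensions
  placing 2:j first → 210 extensions
total linear extensions = 462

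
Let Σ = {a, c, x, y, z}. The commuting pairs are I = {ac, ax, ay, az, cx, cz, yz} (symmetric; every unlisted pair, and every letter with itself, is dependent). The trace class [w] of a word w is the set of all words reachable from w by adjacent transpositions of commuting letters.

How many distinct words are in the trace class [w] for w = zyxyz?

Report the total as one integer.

4

0(z) covers ∅
1(y) covers ∅
2(x) covers 0:z, 1:y
3(y) covers 2:x
4(z) covers 2:x
floor of heap: 0:z, 1:y
completions by unplaced set U, small U first (add the entries for U minus each lowest piece of U):
  |U|=1: {3}:1  {4}:1
  |U|=2: {3,4}:2
  |U|=3: {2,3,4}:2
  start at 0(z): 2
  start at 1(y): 2
sum over floor = 4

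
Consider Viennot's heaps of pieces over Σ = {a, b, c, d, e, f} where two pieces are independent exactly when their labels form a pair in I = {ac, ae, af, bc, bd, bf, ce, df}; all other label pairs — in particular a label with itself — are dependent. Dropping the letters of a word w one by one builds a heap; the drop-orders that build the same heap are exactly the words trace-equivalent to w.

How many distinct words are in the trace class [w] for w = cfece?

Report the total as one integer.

3

piece 0:c — minimal
piece 1:f rests on {0:c}
piece 2:e rests on {1:f}
piece 3:c rests on {1:f}
piece 4:e rests on {2:e}
minimal pieces: {0:c}
ways to finish when only these pieces remain (= sum over removing one remaining piece with nothing left below it):
  1 left: {3}→1  {4}→1
  2 left: {2,4}→1  {3,4}→2
  3 left: {2,3,4}→3
  placing 0:c first → 3 extensions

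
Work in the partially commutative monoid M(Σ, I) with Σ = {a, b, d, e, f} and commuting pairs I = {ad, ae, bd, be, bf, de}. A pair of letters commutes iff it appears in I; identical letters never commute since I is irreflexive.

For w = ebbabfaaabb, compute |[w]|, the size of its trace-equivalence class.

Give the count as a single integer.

9

piece 0:e — minimal
piece 1:b — minimal
piece 2:b rests on {1:b}
piece 3:a rests on {2:b}
piece 4:b rests on {3:a}
piece 5:f rests on {0:e, 3:a}
piece 6:a rests on {4:b, 5:f}
piece 7:a rests on {6:a}
piece 8:a rests on {7:a}
piece 9:b rests on {8:a}
piece 10:b rests on {9:b}
minimal pieces: {0:e, 1:b}
ways to finish when only these pieces remain (= sum over removing one remaining piece with nothing left below it):
  1 left: {10}→1
  2 left: {9,10}→1
  3 left: {8,9,10}→1
  4 left: {7,8,9,10}→1
  5 left: {6,7,8,9,10}→1
  6 left: {4,6,7,8,9,10}→1  {5,6,7,8,9,10}→1
  7 left: {0,5,6,7,8,9,10}→1  {4,5,6,7,8,9,10}→2
  8 left: {0,4,5,6,7,8,9,10}→3  {3,4,5,6,7,8,9,10}→2
  9 left: {0,3,4,5,6,7,8,9,10}→5  {2,3,4,5,6,7,8,9,10}→2
  placing 0:e first → 2 extensions
  placing 1:b first → 7 extensions
total linear extensions = 9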